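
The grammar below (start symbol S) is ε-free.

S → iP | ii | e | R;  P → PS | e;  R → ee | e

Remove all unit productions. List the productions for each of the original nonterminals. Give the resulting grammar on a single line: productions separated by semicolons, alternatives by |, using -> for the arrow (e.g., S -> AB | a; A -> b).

S -> e | ee | iP | ii; P -> e | PS; R -> e | ee

Unit productions: S->R.
Unit pairs (A ⇒* B via units): (S,R).
S: inherits non-unit rules of {R, S} → e | ee | iP | ii.
P: inherits non-unit rules of {P} → PS | e.
R: inherits non-unit rules of {R} → e | ee.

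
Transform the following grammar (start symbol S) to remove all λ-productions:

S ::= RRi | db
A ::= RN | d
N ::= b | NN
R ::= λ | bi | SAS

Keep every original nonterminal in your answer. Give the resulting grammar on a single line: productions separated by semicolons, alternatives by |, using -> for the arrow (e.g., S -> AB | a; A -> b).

Nullable set: {R}.
S -> RRi: R, R nullable, giving RRi | Ri | i.
A -> RN: R nullable, giving N | RN.
Drop R -> λ.
Unchanged (no nullable symbols): S -> db; A -> d; N -> NN; N -> b; R -> SAS; R -> bi.

S -> i | Ri | db | RRi; A -> N | d | RN; N -> b | NN; R -> bi | SAS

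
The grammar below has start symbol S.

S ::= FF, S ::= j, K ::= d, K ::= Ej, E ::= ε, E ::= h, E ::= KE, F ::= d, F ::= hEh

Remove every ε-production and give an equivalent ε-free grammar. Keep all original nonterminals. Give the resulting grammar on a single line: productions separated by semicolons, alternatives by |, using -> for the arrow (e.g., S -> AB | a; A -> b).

Nullable set: {E}.
Drop E -> ε.
E -> KE: E nullable, giving K | KE.
F -> hEh: E nullable, giving hEh | hh.
K -> Ej: E nullable, giving Ej | j.
Unchanged (no nullable symbols): S -> FF; S -> j; E -> h; F -> d; K -> d.

S -> j | FF; E -> K | h | KE; F -> d | hh | hEh; K -> d | j | Ej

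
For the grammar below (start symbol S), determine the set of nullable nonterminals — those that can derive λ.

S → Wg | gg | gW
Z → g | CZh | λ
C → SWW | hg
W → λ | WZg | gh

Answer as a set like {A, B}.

{W, Z}

Directly nullable (have an ε-rule): {W, Z}.
Not nullable: C, S — each has a terminal in every rule's right-hand side or depends on a non-nullable symbol.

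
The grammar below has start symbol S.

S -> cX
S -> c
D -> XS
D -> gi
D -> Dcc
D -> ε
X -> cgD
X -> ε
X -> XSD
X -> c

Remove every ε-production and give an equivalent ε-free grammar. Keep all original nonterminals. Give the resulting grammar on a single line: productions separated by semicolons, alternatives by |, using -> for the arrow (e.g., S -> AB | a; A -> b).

Nullable set: {D, X}.
S -> cX: X nullable, giving c | cX.
Drop D -> ε.
D -> Dcc: D nullable, giving Dcc | cc.
D -> XS: X nullable, giving S | XS.
Drop X -> ε.
X -> XSD: X, D nullable, giving S | SD | XS | XSD.
X -> cgD: D nullable, giving cg | cgD.
Unchanged (no nullable symbols): S -> c; D -> gi; X -> c.

S -> c | cX; D -> S | XS | cc | gi | Dcc; X -> S | c | SD | XS | cg | XSD | cgD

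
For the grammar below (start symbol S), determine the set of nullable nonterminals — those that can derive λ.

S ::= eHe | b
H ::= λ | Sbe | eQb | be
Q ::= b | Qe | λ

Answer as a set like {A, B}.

Directly nullable (have an ε-rule): {H, Q}.
Not nullable: S — each has a terminal in every rule's right-hand side or depends on a non-nullable symbol.

{H, Q}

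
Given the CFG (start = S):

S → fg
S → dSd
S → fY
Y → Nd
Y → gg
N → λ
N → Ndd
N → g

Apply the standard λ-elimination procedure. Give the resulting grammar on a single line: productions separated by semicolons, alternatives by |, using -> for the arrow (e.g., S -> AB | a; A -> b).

S -> fY | fg | dSd; N -> g | dd | Ndd; Y -> d | Nd | gg

Nullable set: {N}.
Drop N -> λ.
N -> Ndd: N nullable, giving Ndd | dd.
Y -> Nd: N nullable, giving Nd | d.
Unchanged (no nullable symbols): S -> dSd; S -> fY; S -> fg; N -> g; Y -> gg.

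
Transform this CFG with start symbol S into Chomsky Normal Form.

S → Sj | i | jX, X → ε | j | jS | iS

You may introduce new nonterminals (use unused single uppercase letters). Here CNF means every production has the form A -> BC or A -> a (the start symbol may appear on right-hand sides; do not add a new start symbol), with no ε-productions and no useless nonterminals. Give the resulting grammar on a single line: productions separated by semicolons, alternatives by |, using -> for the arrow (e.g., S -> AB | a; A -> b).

Nullable: {X}; after ε-elimination: S -> i | j | Sj | jX; X -> j | iS | jS.
No unit productions to eliminate.
TERM: introduce B -> i, A -> j and substitute in every rule of length ≥2.

S -> i | j | AX | SA; A -> j; B -> i; X -> j | AS | BS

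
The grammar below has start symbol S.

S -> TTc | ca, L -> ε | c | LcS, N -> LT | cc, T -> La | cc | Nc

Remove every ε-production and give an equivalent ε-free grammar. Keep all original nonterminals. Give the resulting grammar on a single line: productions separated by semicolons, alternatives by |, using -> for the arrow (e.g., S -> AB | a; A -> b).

S -> ca | TTc; L -> c | cS | LcS; N -> T | LT | cc; T -> a | La | Nc | cc

Nullable set: {L}.
Drop L -> ε.
L -> LcS: L nullable, giving LcS | cS.
N -> LT: L nullable, giving LT | T.
T -> La: L nullable, giving La | a.
Unchanged (no nullable symbols): S -> TTc; S -> ca; L -> c; N -> cc; T -> Nc; T -> cc.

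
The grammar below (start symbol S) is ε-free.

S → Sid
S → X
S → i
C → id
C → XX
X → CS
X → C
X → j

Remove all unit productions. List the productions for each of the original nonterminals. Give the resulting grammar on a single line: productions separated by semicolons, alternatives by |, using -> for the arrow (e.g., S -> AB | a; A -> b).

Unit productions: S->X, X->C.
Unit pairs (A ⇒* B via units): (S,C), (S,X), (X,C).
S: inherits non-unit rules of {C, S, X} → CS | Sid | XX | i | id | j.
C: inherits non-unit rules of {C} → XX | id.
X: inherits non-unit rules of {C, X} → CS | XX | id | j.

S -> i | j | CS | XX | id | Sid; C -> XX | id; X -> j | CS | XX | id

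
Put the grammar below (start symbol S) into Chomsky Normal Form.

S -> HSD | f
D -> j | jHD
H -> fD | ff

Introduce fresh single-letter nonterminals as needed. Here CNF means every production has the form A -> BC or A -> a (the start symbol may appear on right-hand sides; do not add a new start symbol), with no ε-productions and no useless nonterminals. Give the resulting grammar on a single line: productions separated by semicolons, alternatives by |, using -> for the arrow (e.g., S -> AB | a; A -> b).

S -> f | HE; A -> j; B -> f; C -> HD; D -> j | AC; E -> SD; H -> BB | BD

No ε-productions.
No unit productions to eliminate.
TERM: introduce B -> f, A -> j and substitute in every rule of length ≥2.
BIN: D -> AHD becomes D -> AC, C -> HD; S -> HSD becomes S -> HE, E -> SD.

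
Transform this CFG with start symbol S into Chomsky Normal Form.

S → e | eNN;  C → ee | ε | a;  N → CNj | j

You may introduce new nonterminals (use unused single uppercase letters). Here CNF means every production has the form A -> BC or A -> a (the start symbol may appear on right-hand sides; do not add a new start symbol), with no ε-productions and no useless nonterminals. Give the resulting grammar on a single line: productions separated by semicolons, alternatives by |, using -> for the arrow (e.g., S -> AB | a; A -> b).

Nullable: {C}; after ε-elimination: S -> e | eNN; C -> a | ee; N -> j | Nj | CNj.
No unit productions to eliminate.
TERM: introduce A -> e, B -> j and substitute in every rule of length ≥2.
BIN: N -> CNB becomes N -> CD, D -> NB; S -> ANN becomes S -> AE, E -> NN.

S -> e | AE; A -> e; B -> j; C -> a | AA; D -> NB; E -> NN; N -> j | CD | NB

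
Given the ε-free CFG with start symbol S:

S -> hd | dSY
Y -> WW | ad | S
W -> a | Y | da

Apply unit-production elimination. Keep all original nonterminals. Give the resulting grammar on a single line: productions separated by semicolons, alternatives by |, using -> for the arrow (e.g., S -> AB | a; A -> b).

Unit productions: W->Y, Y->S.
Unit pairs (A ⇒* B via units): (W,S), (W,Y), (Y,S).
S: inherits non-unit rules of {S} → dSY | hd.
W: inherits non-unit rules of {S, W, Y} → WW | a | ad | dSY | da | hd.
Y: inherits non-unit rules of {S, Y} → WW | ad | dSY | hd.

S -> hd | dSY; W -> a | WW | ad | da | hd | dSY; Y -> WW | ad | hd | dSY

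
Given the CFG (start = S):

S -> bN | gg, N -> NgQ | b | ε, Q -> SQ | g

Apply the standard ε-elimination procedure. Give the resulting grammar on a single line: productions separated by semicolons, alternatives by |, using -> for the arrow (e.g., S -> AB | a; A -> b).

S -> b | bN | gg; N -> b | gQ | NgQ; Q -> g | SQ

Nullable set: {N}.
S -> bN: N nullable, giving b | bN.
Drop N -> ε.
N -> NgQ: N nullable, giving NgQ | gQ.
Unchanged (no nullable symbols): S -> gg; N -> b; Q -> SQ; Q -> g.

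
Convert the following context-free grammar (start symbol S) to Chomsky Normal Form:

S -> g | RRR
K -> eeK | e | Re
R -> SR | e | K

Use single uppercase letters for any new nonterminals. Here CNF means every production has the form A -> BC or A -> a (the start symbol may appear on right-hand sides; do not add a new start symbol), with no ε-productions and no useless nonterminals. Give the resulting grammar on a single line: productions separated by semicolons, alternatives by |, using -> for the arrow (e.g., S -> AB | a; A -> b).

No ε-productions.
After unit-elimination: S -> g | RRR; K -> e | Re | eeK; R -> e | Re | SR | eeK.
TERM: introduce A -> e and substitute in every rule of length ≥2.
BIN: K -> AAK becomes K -> AB, B -> AK; R -> AAK becomes R -> AC, C -> AK; S -> RRR becomes S -> RD, D -> RR.

S -> g | RD; A -> e; B -> AK; C -> AK; D -> RR; K -> e | AB | RA; R -> e | AC | RA | SR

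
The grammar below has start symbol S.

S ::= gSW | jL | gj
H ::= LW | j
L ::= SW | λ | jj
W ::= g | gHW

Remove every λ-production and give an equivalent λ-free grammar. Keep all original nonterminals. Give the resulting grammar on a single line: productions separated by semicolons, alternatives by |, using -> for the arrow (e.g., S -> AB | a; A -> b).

Nullable set: {L}.
S -> jL: L nullable, giving j | jL.
H -> LW: L nullable, giving LW | W.
Drop L -> λ.
Unchanged (no nullable symbols): S -> gSW; S -> gj; H -> j; L -> SW; L -> jj; W -> g; W -> gHW.

S -> j | gj | jL | gSW; H -> W | j | LW; L -> SW | jj; W -> g | gHW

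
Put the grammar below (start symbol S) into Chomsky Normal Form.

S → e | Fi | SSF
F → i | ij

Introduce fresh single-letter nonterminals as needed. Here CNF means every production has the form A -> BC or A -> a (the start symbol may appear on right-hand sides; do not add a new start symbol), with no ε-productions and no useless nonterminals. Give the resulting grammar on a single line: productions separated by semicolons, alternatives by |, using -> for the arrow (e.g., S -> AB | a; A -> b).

S -> e | FA | SC; A -> i; B -> j; C -> SF; F -> i | AB

No ε-productions.
No unit productions to eliminate.
TERM: introduce A -> i, B -> j and substitute in every rule of length ≥2.
BIN: S -> SSF becomes S -> SC, C -> SF.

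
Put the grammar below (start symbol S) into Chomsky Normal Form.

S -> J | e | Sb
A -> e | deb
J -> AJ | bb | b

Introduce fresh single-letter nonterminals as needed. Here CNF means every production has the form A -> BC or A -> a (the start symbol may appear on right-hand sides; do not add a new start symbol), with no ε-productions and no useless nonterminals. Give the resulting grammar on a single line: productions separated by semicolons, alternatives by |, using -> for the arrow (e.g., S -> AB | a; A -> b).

S -> b | e | AJ | DD | SD; A -> e | BE; B -> d; C -> e; D -> b; E -> CD; J -> b | AJ | DD

No ε-productions.
After unit-elimination: S -> b | e | AJ | Sb | bb; A -> e | deb; J -> b | AJ | bb.
TERM: introduce D -> b, B -> d, C -> e and substitute in every rule of length ≥2.
BIN: A -> BCD becomes A -> BE, E -> CD.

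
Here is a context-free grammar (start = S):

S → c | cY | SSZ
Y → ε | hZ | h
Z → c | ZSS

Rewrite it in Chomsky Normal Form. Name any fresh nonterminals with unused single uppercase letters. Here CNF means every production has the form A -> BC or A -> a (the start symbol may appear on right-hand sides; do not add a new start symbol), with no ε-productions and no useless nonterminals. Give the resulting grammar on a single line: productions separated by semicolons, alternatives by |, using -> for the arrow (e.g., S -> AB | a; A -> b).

S -> c | AY | SC; A -> c; B -> h; C -> SZ; D -> SS; Y -> h | BZ; Z -> c | ZD

Nullable: {Y}; after ε-elimination: S -> c | cY | SSZ; Y -> h | hZ; Z -> c | ZSS.
No unit productions to eliminate.
TERM: introduce A -> c, B -> h and substitute in every rule of length ≥2.
BIN: S -> SSZ becomes S -> SC, C -> SZ; Z -> ZSS becomes Z -> ZD, D -> SS.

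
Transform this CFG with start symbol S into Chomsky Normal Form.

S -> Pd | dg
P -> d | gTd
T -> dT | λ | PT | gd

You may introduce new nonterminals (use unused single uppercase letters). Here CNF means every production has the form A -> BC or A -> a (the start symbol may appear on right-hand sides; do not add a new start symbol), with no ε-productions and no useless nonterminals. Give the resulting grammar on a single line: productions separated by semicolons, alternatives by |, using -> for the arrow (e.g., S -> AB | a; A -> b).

S -> BA | PB; A -> g; B -> d; C -> TB; D -> TB; P -> d | AB | AC; T -> d | AB | AD | BT | PT

Nullable: {T}; after ε-elimination: S -> Pd | dg; P -> d | gd | gTd; T -> P | d | PT | dT | gd.
After unit-elimination: S -> Pd | dg; P -> d | gd | gTd; T -> d | PT | dT | gd | gTd.
TERM: introduce B -> d, A -> g and substitute in every rule of length ≥2.
BIN: P -> ATB becomes P -> AC, C -> TB; T -> ATB becomes T -> AD, D -> TB.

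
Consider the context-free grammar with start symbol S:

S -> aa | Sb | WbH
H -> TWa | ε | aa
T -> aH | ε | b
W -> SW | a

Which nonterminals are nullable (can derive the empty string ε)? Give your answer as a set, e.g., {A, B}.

Directly nullable (have an ε-rule): {H, T}.
Not nullable: S, W — each has a terminal in every rule's right-hand side or depends on a non-nullable symbol.

{H, T}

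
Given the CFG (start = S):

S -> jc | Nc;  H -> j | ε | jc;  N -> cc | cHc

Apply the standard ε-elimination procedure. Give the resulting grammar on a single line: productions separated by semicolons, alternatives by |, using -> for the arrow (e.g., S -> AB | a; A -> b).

Nullable set: {H}.
Drop H -> ε.
N -> cHc: H nullable, giving cHc | cc.
Unchanged (no nullable symbols): S -> Nc; S -> jc; H -> j; H -> jc; N -> cc.

S -> Nc | jc; H -> j | jc; N -> cc | cHc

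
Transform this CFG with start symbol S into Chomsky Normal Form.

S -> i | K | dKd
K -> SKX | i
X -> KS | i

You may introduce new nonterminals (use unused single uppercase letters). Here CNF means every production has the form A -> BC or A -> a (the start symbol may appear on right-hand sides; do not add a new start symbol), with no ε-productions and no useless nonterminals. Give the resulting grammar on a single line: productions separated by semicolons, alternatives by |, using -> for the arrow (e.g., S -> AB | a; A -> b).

No ε-productions.
After unit-elimination: S -> i | SKX | dKd; K -> i | SKX; X -> i | KS.
TERM: introduce A -> d and substitute in every rule of length ≥2.
BIN: K -> SKX becomes K -> SB, B -> KX; S -> AKA becomes S -> AC, C -> KA; S -> SKX becomes S -> SD, D -> KX.

S -> i | AC | SD; A -> d; B -> KX; C -> KA; D -> KX; K -> i | SB; X -> i | KS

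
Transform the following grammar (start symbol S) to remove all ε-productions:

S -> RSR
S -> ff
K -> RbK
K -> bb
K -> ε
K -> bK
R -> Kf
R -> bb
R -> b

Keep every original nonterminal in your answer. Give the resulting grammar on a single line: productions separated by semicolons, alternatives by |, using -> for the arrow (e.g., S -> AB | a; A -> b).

Nullable set: {K}.
Drop K -> ε.
K -> RbK: K nullable, giving Rb | RbK.
K -> bK: K nullable, giving b | bK.
R -> Kf: K nullable, giving Kf | f.
Unchanged (no nullable symbols): S -> RSR; S -> ff; K -> bb; R -> b; R -> bb.

S -> ff | RSR; K -> b | Rb | bK | bb | RbK; R -> b | f | Kf | bb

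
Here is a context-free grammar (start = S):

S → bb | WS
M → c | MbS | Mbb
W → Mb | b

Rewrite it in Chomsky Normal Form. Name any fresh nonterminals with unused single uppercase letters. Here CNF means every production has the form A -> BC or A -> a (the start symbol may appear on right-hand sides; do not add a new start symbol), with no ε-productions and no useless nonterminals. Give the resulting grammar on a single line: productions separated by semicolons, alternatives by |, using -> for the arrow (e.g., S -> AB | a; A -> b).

No ε-productions.
No unit productions to eliminate.
TERM: introduce A -> b and substitute in every rule of length ≥2.
BIN: M -> MAA becomes M -> MB, B -> AA; M -> MAS becomes M -> MC, C -> AS.

S -> AA | WS; A -> b; B -> AA; C -> AS; M -> c | MB | MC; W -> b | MA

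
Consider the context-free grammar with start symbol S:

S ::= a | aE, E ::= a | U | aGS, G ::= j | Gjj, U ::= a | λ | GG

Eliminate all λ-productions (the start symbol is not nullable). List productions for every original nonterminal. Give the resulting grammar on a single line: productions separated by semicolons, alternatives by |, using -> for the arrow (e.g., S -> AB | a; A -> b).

Nullable set: {E, U}.
S -> aE: E nullable, giving a | aE.
E -> U: U nullable, giving U.
Drop U -> λ.
Unchanged (no nullable symbols): S -> a; E -> a; E -> aGS; G -> Gjj; G -> j; U -> GG; U -> a.

S -> a | aE; E -> U | a | aGS; G -> j | Gjj; U -> a | GG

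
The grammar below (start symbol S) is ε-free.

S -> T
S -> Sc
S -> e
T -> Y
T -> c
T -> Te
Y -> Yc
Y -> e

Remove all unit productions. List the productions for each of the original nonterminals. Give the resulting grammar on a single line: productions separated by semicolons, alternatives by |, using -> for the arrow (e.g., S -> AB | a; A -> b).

Unit productions: S->T, T->Y.
Unit pairs (A ⇒* B via units): (S,T), (S,Y), (T,Y).
S: inherits non-unit rules of {S, T, Y} → Sc | Te | Yc | c | e.
T: inherits non-unit rules of {T, Y} → Te | Yc | c | e.
Y: inherits non-unit rules of {Y} → Yc | e.

S -> c | e | Sc | Te | Yc; T -> c | e | Te | Yc; Y -> e | Yc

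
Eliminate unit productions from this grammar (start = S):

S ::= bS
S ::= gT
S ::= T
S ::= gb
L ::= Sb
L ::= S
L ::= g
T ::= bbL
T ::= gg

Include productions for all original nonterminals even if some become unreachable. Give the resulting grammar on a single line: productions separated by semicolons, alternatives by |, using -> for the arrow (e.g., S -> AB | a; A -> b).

Unit productions: L->S, S->T.
Unit pairs (A ⇒* B via units): (L,S), (L,T), (S,T).
S: inherits non-unit rules of {S, T} → bS | bbL | gT | gb | gg.
L: inherits non-unit rules of {L, S, T} → Sb | bS | bbL | g | gT | gb | gg.
T: inherits non-unit rules of {T} → bbL | gg.

S -> bS | gT | gb | gg | bbL; L -> g | Sb | bS | gT | gb | gg | bbL; T -> gg | bbL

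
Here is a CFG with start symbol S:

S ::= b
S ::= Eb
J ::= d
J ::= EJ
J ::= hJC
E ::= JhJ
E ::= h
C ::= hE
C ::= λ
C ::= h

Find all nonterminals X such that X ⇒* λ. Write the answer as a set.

Directly nullable (have an ε-rule): {C}.
Not nullable: E, J, S — each has a terminal in every rule's right-hand side or depends on a non-nullable symbol.

{C}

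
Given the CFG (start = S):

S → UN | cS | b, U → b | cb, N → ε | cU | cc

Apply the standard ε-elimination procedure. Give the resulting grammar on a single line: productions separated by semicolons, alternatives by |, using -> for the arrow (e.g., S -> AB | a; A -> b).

Nullable set: {N}.
S -> UN: N nullable, giving U | UN.
Drop N -> ε.
Unchanged (no nullable symbols): S -> b; S -> cS; N -> cU; N -> cc; U -> b; U -> cb.

S -> U | b | UN | cS; N -> cU | cc; U -> b | cb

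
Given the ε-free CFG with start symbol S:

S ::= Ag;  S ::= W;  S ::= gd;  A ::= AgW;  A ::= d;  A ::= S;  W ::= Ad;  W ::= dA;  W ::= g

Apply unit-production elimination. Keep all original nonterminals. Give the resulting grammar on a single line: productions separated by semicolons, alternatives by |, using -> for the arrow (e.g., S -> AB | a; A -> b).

S -> g | Ad | Ag | dA | gd; A -> d | g | Ad | Ag | dA | gd | AgW; W -> g | Ad | dA

Unit productions: A->S, S->W.
Unit pairs (A ⇒* B via units): (A,S), (A,W), (S,W).
S: inherits non-unit rules of {S, W} → Ad | Ag | dA | g | gd.
A: inherits non-unit rules of {A, S, W} → Ad | Ag | AgW | d | dA | g | gd.
W: inherits non-unit rules of {W} → Ad | dA | g.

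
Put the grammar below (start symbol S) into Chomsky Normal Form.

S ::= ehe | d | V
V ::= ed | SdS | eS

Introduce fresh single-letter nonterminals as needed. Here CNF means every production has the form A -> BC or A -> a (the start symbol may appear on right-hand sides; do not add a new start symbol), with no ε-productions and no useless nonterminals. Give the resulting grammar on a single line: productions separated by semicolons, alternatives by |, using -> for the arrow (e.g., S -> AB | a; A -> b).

S -> d | BA | BD | BS | SE; A -> d; B -> e; C -> h; D -> CB; E -> AS

No ε-productions.
After unit-elimination: S -> d | eS | ed | SdS | ehe; V -> eS | ed | SdS.
TERM: introduce A -> d, B -> e, C -> h and substitute in every rule of length ≥2.
BIN: S -> BCB becomes S -> BD, D -> CB; S -> SAS becomes S -> SE, E -> AS; V -> SAS becomes V -> SF, F -> AS.
Drop unreachable/unproductive: V.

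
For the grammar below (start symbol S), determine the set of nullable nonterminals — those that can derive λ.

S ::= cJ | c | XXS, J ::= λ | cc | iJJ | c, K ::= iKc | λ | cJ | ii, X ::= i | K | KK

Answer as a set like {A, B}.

{J, K, X}

Directly nullable (have an ε-rule): {J, K}.
X is nullable via X -> K (every symbol on the right is already known nullable).
Not nullable: S — each has a terminal in every rule's right-hand side or depends on a non-nullable symbol.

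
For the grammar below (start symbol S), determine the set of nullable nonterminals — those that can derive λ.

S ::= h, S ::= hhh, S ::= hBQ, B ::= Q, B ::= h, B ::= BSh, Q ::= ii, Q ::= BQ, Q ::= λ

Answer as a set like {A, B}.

Directly nullable (have an ε-rule): {Q}.
B is nullable via B -> Q (every symbol on the right is already known nullable).
Not nullable: S — each has a terminal in every rule's right-hand side or depends on a non-nullable symbol.

{B, Q}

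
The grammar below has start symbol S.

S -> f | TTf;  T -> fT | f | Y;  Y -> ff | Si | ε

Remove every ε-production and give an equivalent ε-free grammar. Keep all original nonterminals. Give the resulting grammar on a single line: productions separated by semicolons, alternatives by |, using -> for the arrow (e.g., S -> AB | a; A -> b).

S -> f | Tf | TTf; T -> Y | f | fT; Y -> Si | ff

Nullable set: {T, Y}.
S -> TTf: T, T nullable, giving TTf | Tf | f.
T -> Y: Y nullable, giving Y.
T -> fT: T nullable, giving f | fT.
Drop Y -> ε.
Unchanged (no nullable symbols): S -> f; T -> f; Y -> Si; Y -> ff.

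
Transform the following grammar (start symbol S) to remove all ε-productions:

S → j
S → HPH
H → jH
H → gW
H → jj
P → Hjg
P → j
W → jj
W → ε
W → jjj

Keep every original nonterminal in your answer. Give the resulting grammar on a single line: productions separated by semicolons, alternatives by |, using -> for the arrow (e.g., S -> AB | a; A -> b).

Nullable set: {W}.
H -> gW: W nullable, giving g | gW.
Drop W -> ε.
Unchanged (no nullable symbols): S -> HPH; S -> j; H -> jH; H -> jj; P -> Hjg; P -> j; W -> jj; W -> jjj.

S -> j | HPH; H -> g | gW | jH | jj; P -> j | Hjg; W -> jj | jjj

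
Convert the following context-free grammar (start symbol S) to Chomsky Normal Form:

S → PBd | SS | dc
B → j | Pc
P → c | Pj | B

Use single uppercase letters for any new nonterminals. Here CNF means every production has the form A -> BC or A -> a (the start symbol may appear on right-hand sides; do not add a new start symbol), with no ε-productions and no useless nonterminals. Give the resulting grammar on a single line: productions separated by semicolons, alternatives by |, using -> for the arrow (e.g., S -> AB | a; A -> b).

No ε-productions.
After unit-elimination: S -> SS | dc | PBd; B -> j | Pc; P -> c | j | Pc | Pj.
TERM: introduce A -> c, D -> d, C -> j and substitute in every rule of length ≥2.
BIN: S -> PBD becomes S -> PE, E -> BD.

S -> DA | PE | SS; A -> c; B -> j | PA; C -> j; D -> d; E -> BD; P -> c | j | PA | PC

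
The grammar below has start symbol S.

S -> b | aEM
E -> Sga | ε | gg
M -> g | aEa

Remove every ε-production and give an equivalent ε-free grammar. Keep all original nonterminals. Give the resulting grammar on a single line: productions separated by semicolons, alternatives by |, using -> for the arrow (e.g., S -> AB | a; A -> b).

Nullable set: {E}.
S -> aEM: E nullable, giving aEM | aM.
Drop E -> ε.
M -> aEa: E nullable, giving aEa | aa.
Unchanged (no nullable symbols): S -> b; E -> Sga; E -> gg; M -> g.

S -> b | aM | aEM; E -> gg | Sga; M -> g | aa | aEa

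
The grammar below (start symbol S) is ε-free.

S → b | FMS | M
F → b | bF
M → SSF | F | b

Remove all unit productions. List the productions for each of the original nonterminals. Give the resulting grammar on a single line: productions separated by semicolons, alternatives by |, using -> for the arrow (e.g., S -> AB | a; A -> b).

S -> b | bF | FMS | SSF; F -> b | bF; M -> b | bF | SSF

Unit productions: M->F, S->M.
Unit pairs (A ⇒* B via units): (M,F), (S,F), (S,M).
S: inherits non-unit rules of {F, M, S} → FMS | SSF | b | bF.
F: inherits non-unit rules of {F} → b | bF.
M: inherits non-unit rules of {F, M} → SSF | b | bF.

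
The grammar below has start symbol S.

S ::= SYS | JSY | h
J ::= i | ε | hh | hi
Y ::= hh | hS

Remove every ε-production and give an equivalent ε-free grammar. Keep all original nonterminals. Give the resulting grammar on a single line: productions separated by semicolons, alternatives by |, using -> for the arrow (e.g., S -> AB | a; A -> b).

Nullable set: {J}.
S -> JSY: J nullable, giving JSY | SY.
Drop J -> ε.
Unchanged (no nullable symbols): S -> SYS; S -> h; J -> hh; J -> hi; J -> i; Y -> hS; Y -> hh.

S -> h | SY | JSY | SYS; J -> i | hh | hi; Y -> hS | hh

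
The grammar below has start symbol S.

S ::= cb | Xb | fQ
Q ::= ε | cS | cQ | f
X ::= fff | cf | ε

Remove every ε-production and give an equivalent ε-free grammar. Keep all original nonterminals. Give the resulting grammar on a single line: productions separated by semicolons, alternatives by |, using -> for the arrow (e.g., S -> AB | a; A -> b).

S -> b | f | Xb | cb | fQ; Q -> c | f | cQ | cS; X -> cf | fff

Nullable set: {Q, X}.
S -> Xb: X nullable, giving Xb | b.
S -> fQ: Q nullable, giving f | fQ.
Drop Q -> ε.
Q -> cQ: Q nullable, giving c | cQ.
Drop X -> ε.
Unchanged (no nullable symbols): S -> cb; Q -> cS; Q -> f; X -> cf; X -> fff.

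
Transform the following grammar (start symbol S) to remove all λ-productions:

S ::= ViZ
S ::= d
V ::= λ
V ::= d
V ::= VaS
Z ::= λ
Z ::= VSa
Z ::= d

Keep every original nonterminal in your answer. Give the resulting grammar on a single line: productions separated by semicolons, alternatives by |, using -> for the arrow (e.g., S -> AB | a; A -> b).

S -> d | i | Vi | iZ | ViZ; V -> d | aS | VaS; Z -> d | Sa | VSa

Nullable set: {V, Z}.
S -> ViZ: V, Z nullable, giving Vi | ViZ | i | iZ.
Drop V -> λ.
V -> VaS: V nullable, giving VaS | aS.
Drop Z -> λ.
Z -> VSa: V nullable, giving Sa | VSa.
Unchanged (no nullable symbols): S -> d; V -> d; Z -> d.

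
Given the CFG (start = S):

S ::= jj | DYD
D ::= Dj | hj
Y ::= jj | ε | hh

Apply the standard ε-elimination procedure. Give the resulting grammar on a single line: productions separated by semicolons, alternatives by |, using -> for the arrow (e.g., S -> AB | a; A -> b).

S -> DD | jj | DYD; D -> Dj | hj; Y -> hh | jj

Nullable set: {Y}.
S -> DYD: Y nullable, giving DD | DYD.
Drop Y -> ε.
Unchanged (no nullable symbols): S -> jj; D -> Dj; D -> hj; Y -> hh; Y -> jj.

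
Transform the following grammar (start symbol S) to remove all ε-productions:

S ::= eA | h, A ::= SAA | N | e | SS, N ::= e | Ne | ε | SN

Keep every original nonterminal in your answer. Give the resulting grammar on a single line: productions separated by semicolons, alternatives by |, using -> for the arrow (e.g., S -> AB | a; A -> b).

Nullable set: {A, N}.
S -> eA: A nullable, giving e | eA.
A -> N: N nullable, giving N.
A -> SAA: A, A nullable, giving S | SA | SAA.
Drop N -> ε.
N -> Ne: N nullable, giving Ne | e.
N -> SN: N nullable, giving S | SN.
Unchanged (no nullable symbols): S -> h; A -> SS; A -> e; N -> e.

S -> e | h | eA; A -> N | S | e | SA | SS | SAA; N -> S | e | Ne | SN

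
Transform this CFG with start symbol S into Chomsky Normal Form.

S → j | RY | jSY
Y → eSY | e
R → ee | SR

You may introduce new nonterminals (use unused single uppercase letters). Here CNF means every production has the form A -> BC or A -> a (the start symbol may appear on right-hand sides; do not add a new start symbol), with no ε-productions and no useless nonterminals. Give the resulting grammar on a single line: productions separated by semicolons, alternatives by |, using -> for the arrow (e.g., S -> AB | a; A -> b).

No ε-productions.
No unit productions to eliminate.
TERM: introduce A -> e, B -> j and substitute in every rule of length ≥2.
BIN: S -> BSY becomes S -> BC, C -> SY; Y -> ASY becomes Y -> AD, D -> SY.

S -> j | BC | RY; A -> e; B -> j; C -> SY; D -> SY; R -> AA | SR; Y -> e | AD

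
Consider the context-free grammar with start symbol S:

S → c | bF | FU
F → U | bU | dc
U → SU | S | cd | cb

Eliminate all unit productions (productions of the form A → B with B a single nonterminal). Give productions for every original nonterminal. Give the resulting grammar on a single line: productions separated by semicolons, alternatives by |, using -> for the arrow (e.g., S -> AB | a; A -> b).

Unit productions: F->U, U->S.
Unit pairs (A ⇒* B via units): (F,S), (F,U), (U,S).
S: inherits non-unit rules of {S} → FU | bF | c.
F: inherits non-unit rules of {F, S, U} → FU | SU | bF | bU | c | cb | cd | dc.
U: inherits non-unit rules of {S, U} → FU | SU | bF | c | cb | cd.

S -> c | FU | bF; F -> c | FU | SU | bF | bU | cb | cd | dc; U -> c | FU | SU | bF | cb | cd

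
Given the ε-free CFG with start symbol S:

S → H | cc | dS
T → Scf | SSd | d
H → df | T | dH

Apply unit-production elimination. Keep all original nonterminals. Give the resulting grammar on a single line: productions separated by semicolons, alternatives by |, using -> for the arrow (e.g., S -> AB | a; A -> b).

S -> d | cc | dH | dS | df | SSd | Scf; H -> d | dH | df | SSd | Scf; T -> d | SSd | Scf

Unit productions: H->T, S->H.
Unit pairs (A ⇒* B via units): (H,T), (S,H), (S,T).
S: inherits non-unit rules of {H, S, T} → SSd | Scf | cc | d | dH | dS | df.
H: inherits non-unit rules of {H, T} → SSd | Scf | d | dH | df.
T: inherits non-unit rules of {T} → SSd | Scf | d.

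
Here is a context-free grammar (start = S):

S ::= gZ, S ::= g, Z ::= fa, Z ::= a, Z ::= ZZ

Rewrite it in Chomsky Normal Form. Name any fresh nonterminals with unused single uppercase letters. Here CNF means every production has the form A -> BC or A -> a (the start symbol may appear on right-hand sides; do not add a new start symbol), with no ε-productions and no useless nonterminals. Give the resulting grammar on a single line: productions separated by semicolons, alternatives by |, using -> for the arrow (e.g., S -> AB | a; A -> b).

S -> g | AZ; A -> g; B -> f; C -> a; Z -> a | BC | ZZ

No ε-productions.
No unit productions to eliminate.
TERM: introduce C -> a, B -> f, A -> g and substitute in every rule of length ≥2.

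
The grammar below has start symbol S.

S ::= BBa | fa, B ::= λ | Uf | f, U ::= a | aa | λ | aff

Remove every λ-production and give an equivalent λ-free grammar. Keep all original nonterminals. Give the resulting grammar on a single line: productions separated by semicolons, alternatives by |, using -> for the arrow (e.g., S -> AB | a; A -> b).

Nullable set: {B, U}.
S -> BBa: B, B nullable, giving BBa | Ba | a.
Drop B -> λ.
B -> Uf: U nullable, giving Uf | f.
Drop U -> λ.
Unchanged (no nullable symbols): S -> fa; B -> f; U -> a; U -> aa; U -> aff.

S -> a | Ba | fa | BBa; B -> f | Uf; U -> a | aa | aff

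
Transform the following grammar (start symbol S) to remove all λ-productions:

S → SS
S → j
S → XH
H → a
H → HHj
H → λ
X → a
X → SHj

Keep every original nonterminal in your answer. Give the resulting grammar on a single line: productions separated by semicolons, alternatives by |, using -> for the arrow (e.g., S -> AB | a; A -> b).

S -> X | j | SS | XH; H -> a | j | Hj | HHj; X -> a | Sj | SHj

Nullable set: {H}.
S -> XH: H nullable, giving X | XH.
Drop H -> λ.
H -> HHj: H, H nullable, giving HHj | Hj | j.
X -> SHj: H nullable, giving SHj | Sj.
Unchanged (no nullable symbols): S -> SS; S -> j; H -> a; X -> a.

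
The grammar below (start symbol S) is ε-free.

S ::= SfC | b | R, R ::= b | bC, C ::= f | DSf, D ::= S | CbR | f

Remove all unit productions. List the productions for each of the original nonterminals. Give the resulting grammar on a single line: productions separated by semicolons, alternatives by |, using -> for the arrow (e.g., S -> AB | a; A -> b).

S -> b | bC | SfC; C -> f | DSf; D -> b | f | bC | CbR | SfC; R -> b | bC

Unit productions: D->S, S->R.
Unit pairs (A ⇒* B via units): (D,R), (D,S), (S,R).
S: inherits non-unit rules of {R, S} → SfC | b | bC.
C: inherits non-unit rules of {C} → DSf | f.
D: inherits non-unit rules of {D, R, S} → CbR | SfC | b | bC | f.
R: inherits non-unit rules of {R} → b | bC.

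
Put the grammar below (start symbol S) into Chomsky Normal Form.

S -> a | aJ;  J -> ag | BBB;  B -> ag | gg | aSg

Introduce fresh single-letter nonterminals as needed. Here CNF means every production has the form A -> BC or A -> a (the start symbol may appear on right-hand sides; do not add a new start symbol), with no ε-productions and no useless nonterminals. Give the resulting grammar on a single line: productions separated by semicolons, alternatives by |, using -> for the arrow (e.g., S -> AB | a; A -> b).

No ε-productions.
No unit productions to eliminate.
TERM: introduce A -> a, C -> g and substitute in every rule of length ≥2.
BIN: B -> ASC becomes B -> AD, D -> SC; J -> BBB becomes J -> BE, E -> BB.

S -> a | AJ; A -> a; B -> AC | AD | CC; C -> g; D -> SC; E -> BB; J -> AC | BE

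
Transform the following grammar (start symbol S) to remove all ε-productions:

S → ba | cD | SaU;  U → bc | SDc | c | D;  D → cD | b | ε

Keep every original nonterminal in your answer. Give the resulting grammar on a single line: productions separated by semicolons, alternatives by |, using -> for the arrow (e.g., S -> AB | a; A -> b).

S -> c | Sa | ba | cD | SaU; D -> b | c | cD; U -> D | c | Sc | bc | SDc

Nullable set: {D, U}.
S -> SaU: U nullable, giving Sa | SaU.
S -> cD: D nullable, giving c | cD.
Drop D -> ε.
D -> cD: D nullable, giving c | cD.
U -> D: D nullable, giving D.
U -> SDc: D nullable, giving SDc | Sc.
Unchanged (no nullable symbols): S -> ba; D -> b; U -> bc; U -> c.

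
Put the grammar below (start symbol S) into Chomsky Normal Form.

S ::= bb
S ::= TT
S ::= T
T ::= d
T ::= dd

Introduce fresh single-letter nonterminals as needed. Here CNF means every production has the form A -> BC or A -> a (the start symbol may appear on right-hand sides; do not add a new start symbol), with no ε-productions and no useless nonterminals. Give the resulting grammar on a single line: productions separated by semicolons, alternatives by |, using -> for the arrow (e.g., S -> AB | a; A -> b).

No ε-productions.
After unit-elimination: S -> d | TT | bb | dd; T -> d | dd.
TERM: introduce A -> b, B -> d and substitute in every rule of length ≥2.

S -> d | AA | BB | TT; A -> b; B -> d; T -> d | BB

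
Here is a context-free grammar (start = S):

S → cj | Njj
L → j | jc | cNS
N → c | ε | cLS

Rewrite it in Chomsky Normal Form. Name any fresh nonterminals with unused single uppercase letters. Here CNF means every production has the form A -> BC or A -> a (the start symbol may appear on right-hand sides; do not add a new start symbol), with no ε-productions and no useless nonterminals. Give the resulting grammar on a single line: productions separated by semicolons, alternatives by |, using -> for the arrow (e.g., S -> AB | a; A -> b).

S -> AB | BB | NE; A -> c; B -> j; C -> NS; D -> LS; E -> BB; L -> j | AC | AS | BA; N -> c | AD

Nullable: {N}; after ε-elimination: S -> cj | jj | Njj; L -> j | cS | jc | cNS; N -> c | cLS.
No unit productions to eliminate.
TERM: introduce A -> c, B -> j and substitute in every rule of length ≥2.
BIN: L -> ANS becomes L -> AC, C -> NS; N -> ALS becomes N -> AD, D -> LS; S -> NBB becomes S -> NE, E -> BB.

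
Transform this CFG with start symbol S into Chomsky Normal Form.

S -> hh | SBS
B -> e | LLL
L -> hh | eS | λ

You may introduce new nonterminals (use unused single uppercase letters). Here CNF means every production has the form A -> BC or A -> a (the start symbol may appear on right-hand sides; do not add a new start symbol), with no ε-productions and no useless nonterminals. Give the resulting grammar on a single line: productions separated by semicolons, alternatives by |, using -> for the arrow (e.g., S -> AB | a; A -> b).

Nullable: {B, L}; after ε-elimination: S -> SS | hh | SBS; B -> L | e | LL | LLL; L -> eS | hh.
After unit-elimination: S -> SS | hh | SBS; B -> e | LL | eS | hh | LLL; L -> eS | hh.
TERM: introduce A -> e, C -> h and substitute in every rule of length ≥2.
BIN: B -> LLL becomes B -> LD, D -> LL; S -> SBS becomes S -> SE, E -> BS.

S -> CC | SE | SS; A -> e; B -> e | AS | CC | LD | LL; C -> h; D -> LL; E -> BS; L -> AS | CC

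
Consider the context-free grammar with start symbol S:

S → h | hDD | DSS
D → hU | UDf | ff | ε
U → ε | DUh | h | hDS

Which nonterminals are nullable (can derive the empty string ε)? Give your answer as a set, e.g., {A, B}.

{D, U}

Directly nullable (have an ε-rule): {D, U}.
Not nullable: S — each has a terminal in every rule's right-hand side or depends on a non-nullable symbol.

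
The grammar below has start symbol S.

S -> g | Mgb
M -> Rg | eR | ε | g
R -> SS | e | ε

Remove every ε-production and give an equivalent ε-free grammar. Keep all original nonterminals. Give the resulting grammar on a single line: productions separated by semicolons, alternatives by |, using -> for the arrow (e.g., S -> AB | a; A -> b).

S -> g | gb | Mgb; M -> e | g | Rg | eR; R -> e | SS

Nullable set: {M, R}.
S -> Mgb: M nullable, giving Mgb | gb.
Drop M -> ε.
M -> Rg: R nullable, giving Rg | g.
M -> eR: R nullable, giving e | eR.
Drop R -> ε.
Unchanged (no nullable symbols): S -> g; M -> g; R -> SS; R -> e.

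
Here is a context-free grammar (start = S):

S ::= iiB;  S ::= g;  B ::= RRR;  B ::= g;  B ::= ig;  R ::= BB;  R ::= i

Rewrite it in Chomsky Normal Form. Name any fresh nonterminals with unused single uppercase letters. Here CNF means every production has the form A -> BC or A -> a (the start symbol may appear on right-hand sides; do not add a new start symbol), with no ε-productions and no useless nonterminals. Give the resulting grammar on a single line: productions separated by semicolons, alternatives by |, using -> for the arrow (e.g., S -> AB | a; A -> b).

S -> g | AE; A -> i; B -> g | AC | RD; C -> g; D -> RR; E -> AB; R -> i | BB

No ε-productions.
No unit productions to eliminate.
TERM: introduce C -> g, A -> i and substitute in every rule of length ≥2.
BIN: B -> RRR becomes B -> RD, D -> RR; S -> AAB becomes S -> AE, E -> AB.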